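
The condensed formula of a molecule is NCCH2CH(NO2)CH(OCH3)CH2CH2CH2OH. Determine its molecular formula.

Element totals:
  C: 8
  H: 14
  N: 2
  O: 4

C8H14N2O4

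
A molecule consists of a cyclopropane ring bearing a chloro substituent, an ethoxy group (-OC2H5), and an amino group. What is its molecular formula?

Atom tally by fragment:
  cyclopropane ring core → C:3 H:6
  (− 3 ring H displaced by substituents)
  + Cl → Cl:1
  + OC2H5 → C:2 H:5 O:1
  + NH2 → N:1 H:2
Element totals:
  C: 5
  H: 10
  Cl: 1
  N: 1
  O: 1

C5H10ClNO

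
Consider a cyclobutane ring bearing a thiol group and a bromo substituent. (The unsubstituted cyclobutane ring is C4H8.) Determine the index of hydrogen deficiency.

1

Atom tally by fragment:
  cyclobutane ring core → C:4 H:8
  (− 2 ring H displaced by substituents)
  + SH → S:1 H:1
  + Br → Br:1
Element totals:
  C: 4
  H: 7
  Br: 1
  S: 1
Molecular formula: C4H7BrS.
DoU = (2C + 2 + N − H − X) / 2 = (2·4 + 2 + 0 − 7 − 1) / 2 = 1.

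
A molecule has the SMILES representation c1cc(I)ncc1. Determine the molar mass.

205.00 g/mol

Atom tally by fragment:
  pyridine ring core → C:5 H:5 N:1
  (− 1 ring H displaced by substituents)
  + I → I:1
Element totals:
  C: 5
  H: 4
  I: 1
  N: 1
Molecular formula: C5H4IN.
  M = 5(12.011) + 4(1.008) + 126.904 + 14.007
    = 60.055 + 4.032 + 126.904 + 14.007 = 204.998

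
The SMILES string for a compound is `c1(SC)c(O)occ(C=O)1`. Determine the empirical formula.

C6H6O3S

Atom tally by fragment:
  furan ring core → C:4 H:4 O:1
  (− 3 ring H displaced by substituents)
  + SCH3 → C:1 H:3 S:1
  + OH → O:1 H:1
  + CHO → C:1 H:1 O:1
Element totals:
  C: 6
  H: 6
  O: 3
  S: 1
Molecular formula: C6H6O3S.
gcd of subscripts (6, 6, 3, 1) = 1, so the empirical formula equals the molecular formula.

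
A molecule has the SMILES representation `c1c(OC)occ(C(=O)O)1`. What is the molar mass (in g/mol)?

142.11 g/mol

Atom tally by fragment:
  furan ring core → C:4 H:4 O:1
  (− 2 ring H displaced by substituents)
  + OCH3 → C:1 H:3 O:1
  + COOH → C:1 H:1 O:2
Element totals:
  C: 6
  H: 6
  O: 4
Molecular formula: C6H6O4.
  M = 6(12.011) + 6(1.008) + 4(15.999)
    = 72.066 + 6.048 + 63.996 = 142.110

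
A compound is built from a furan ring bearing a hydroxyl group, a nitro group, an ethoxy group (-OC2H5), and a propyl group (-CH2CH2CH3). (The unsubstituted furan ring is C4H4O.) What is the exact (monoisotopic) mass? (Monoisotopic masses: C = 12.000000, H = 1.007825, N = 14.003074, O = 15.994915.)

215.0794

Atom tally by fragment:
  furan ring core → C:4 H:4 O:1
  (− 4 ring H displaced by substituents)
  + OH → O:1 H:1
  + NO2 → N:1 O:2
  + OC2H5 → C:2 H:5 O:1
  + CH2CH2CH3 → C:3 H:7
Element totals:
  C: 9
  H: 13
  N: 1
  O: 5
Molecular formula: C9H13NO5.
  M = 9(12.0) + 13(1.007825) + 14.003074 + 5(15.994915)
    = 108.000000 + 13.101725 + 14.003074 + 79.974575 = 215.079374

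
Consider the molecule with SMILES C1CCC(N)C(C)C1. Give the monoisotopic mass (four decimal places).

Atom tally by fragment:
  cyclohexane ring core → C:6 H:12
  (− 2 ring H displaced by substituents)
  + NH2 → N:1 H:2
  + CH3 → C:1 H:3
Element totals:
  C: 7
  H: 15
  N: 1
Molecular formula: C7H15N.
  M = 7(12.0) + 15(1.007825) + 14.003074
    = 84.000000 + 15.117375 + 14.003074 = 113.120449

113.1204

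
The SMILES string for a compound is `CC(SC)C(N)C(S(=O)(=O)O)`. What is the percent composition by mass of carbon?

30.14%

Atom tally by fragment:
  CH3 → C:1 H:3
  CH(SCH3) → C:2 H:4 S:1
  CH(NH2) → C:1 H:3 N:1
  CH2SO3H → C:1 H:3 S:1 O:3
Element totals:
  C: 5
  H: 13
  N: 1
  O: 3
  S: 2
Molecular formula: C5H13NO3S2.
Molar mass = 199.283 g/mol.
Mass from C: 5 × 12.011 = 60.055 g/mol.
%C = 60.055 / 199.283 × 100 = 30.14%.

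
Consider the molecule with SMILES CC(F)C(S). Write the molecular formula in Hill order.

C3H7FS

Atom tally by fragment:
  CH3 → C:1 H:3
  CH(F) → C:1 H:1 F:1
  CH2SH → C:1 H:3 S:1
Element totals:
  C: 3
  H: 7
  F: 1
  S: 1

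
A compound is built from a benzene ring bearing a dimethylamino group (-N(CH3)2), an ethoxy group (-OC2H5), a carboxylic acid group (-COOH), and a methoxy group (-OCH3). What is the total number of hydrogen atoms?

17

Atom tally by fragment:
  benzene ring core → C:6 H:6
  (− 4 ring H displaced by substituents)
  + N(CH3)2 → N:1 C:2 H:6
  + OC2H5 → C:2 H:5 O:1
  + COOH → C:1 H:1 O:2
  + OCH3 → C:1 H:3 O:1
Element totals:
  C: 12
  H: 17
  N: 1
  O: 4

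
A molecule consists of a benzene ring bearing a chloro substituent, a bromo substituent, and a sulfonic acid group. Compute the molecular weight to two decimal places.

Atom tally by fragment:
  benzene ring core → C:6 H:6
  (− 3 ring H displaced by substituents)
  + Cl → Cl:1
  + Br → Br:1
  + SO3H → S:1 O:3 H:1
Element totals:
  C: 6
  H: 4
  Br: 1
  Cl: 1
  O: 3
  S: 1
Molecular formula: C6H4BrClO3S.
  M = 6(12.011) + 4(1.008) + 79.904 + 35.45 + 3(15.999) + 32.06
    = 72.066 + 4.032 + 79.904 + 35.450 + 47.997 + 32.060 = 271.509

271.51 g/mol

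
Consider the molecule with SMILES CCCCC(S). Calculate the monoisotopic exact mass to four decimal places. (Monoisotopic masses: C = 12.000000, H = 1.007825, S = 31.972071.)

104.0660

Atom tally by fragment:
  CH3 → C:1 H:3
  CH2 → C:1 H:2
  CH2 → C:1 H:2
  CH2 → C:1 H:2
  CH2SH → C:1 H:3 S:1
Element totals:
  C: 5
  H: 12
  S: 1
Molecular formula: C5H12S.
  M = 5(12.0) + 12(1.007825) + 31.972071
    = 60.000000 + 12.093900 + 31.972071 = 104.065971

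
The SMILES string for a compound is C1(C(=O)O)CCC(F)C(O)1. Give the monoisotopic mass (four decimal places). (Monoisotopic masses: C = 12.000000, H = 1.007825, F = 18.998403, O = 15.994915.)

148.0536

Atom tally by fragment:
  cyclopentane ring core → C:5 H:10
  (− 3 ring H displaced by substituents)
  + COOH → C:1 H:1 O:2
  + F → F:1
  + OH → O:1 H:1
Element totals:
  C: 6
  H: 9
  F: 1
  O: 3
Molecular formula: C6H9FO3.
  M = 6(12.0) + 9(1.007825) + 18.998403 + 3(15.994915)
    = 72.000000 + 9.070425 + 18.998403 + 47.984745 = 148.053573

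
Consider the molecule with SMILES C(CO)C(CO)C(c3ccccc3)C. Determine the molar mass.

194.27 g/mol

Atom tally by fragment:
  HOCH2CH2 → C:2 H:5 O:1
  CH(CH2OH) → C:2 H:4 O:1
  CH(C6H5) → C:7 H:6
  CH3 → C:1 H:3
Element totals:
  C: 12
  H: 18
  O: 2
Molecular formula: C12H18O2.
  M = 12(12.011) + 18(1.008) + 2(15.999)
    = 144.132 + 18.144 + 31.998 = 194.274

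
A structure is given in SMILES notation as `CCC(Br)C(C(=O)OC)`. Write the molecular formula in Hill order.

C6H11BrO2

Atom tally by fragment:
  CH3 → C:1 H:3
  CH2 → C:1 H:2
  CH(Br) → C:1 H:1 Br:1
  CH2COOCH3 → C:3 H:5 O:2
Element totals:
  C: 6
  H: 11
  Br: 1
  O: 2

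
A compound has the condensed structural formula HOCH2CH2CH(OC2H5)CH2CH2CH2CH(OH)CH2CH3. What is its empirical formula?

Atom tally by fragment:
  HOCH2CH2 → C:2 H:5 O:1
  CH(OC2H5) → C:3 H:6 O:1
  CH2 → C:1 H:2
  CH2 → C:1 H:2
  CH2 → C:1 H:2
  CH(OH) → C:1 H:2 O:1
  CH2 → C:1 H:2
  CH3 → C:1 H:3
Element totals:
  C: 11
  H: 24
  O: 3
Molecular formula: C11H24O3.
gcd of subscripts (11, 24, 3) = 1, so the empirical formula equals the molecular formula.

C11H24O3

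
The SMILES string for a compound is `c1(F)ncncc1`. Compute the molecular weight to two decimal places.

Atom tally by fragment:
  pyrimidine ring core → C:4 H:4 N:2
  (− 1 ring H displaced by substituents)
  + F → F:1
Element totals:
  C: 4
  H: 3
  F: 1
  N: 2
Molecular formula: C4H3FN2.
  M = 4(12.011) + 3(1.008) + 18.998 + 2(14.007)
    = 48.044 + 3.024 + 18.998 + 28.014 = 98.080

98.08 g/mol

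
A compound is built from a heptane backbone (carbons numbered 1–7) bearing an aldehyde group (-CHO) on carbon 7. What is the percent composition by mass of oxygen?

Atom tally by fragment:
  CH3 → C:1 H:3
  CH2 → C:1 H:2
  CH2 → C:1 H:2
  CH2 → C:1 H:2
  CH2 → C:1 H:2
  CH2 → C:1 H:2
  CH2CHO → C:2 H:3 O:1
Element totals:
  C: 8
  H: 16
  O: 1
Molecular formula: C8H16O.
Molar mass = 128.215 g/mol.
Mass from O: 1 × 15.999 = 15.999 g/mol.
%O = 15.999 / 128.215 × 100 = 12.48%.

12.48%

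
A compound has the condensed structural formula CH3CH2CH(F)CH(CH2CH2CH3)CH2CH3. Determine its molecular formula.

C9H19F

Atom tally by fragment:
  CH3 → C:1 H:3
  CH2 → C:1 H:2
  CH(F) → C:1 H:1 F:1
  CH(CH2CH2CH3) → C:4 H:8
  CH2 → C:1 H:2
  CH3 → C:1 H:3
Element totals:
  C: 9
  H: 19
  F: 1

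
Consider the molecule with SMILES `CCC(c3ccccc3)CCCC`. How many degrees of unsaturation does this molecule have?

Atom tally by fragment:
  CH3 → C:1 H:3
  CH2 → C:1 H:2
  CH(C6H5) → C:7 H:6
  CH2 → C:1 H:2
  CH2 → C:1 H:2
  CH2 → C:1 H:2
  CH3 → C:1 H:3
Element totals:
  C: 13
  H: 20
Molecular formula: C13H20.
DoU = (2C + 2 + N − H − X) / 2 = (2·13 + 2 + 0 − 20 − 0) / 2 = 4.

4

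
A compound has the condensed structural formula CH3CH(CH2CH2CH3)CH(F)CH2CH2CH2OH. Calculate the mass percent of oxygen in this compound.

9.86%

Element totals:
  C: 9
  H: 19
  F: 1
  O: 1
Molecular formula: C9H19FO.
Molar mass = 162.248 g/mol.
Mass from O: 1 × 15.999 = 15.999 g/mol.
%O = 15.999 / 162.248 × 100 = 9.86%.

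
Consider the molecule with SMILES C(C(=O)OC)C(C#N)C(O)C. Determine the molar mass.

157.17 g/mol

Atom tally by fragment:
  CH3OOCCH2 → C:3 H:5 O:2
  CH(CN) → C:2 H:1 N:1
  CH(OH) → C:1 H:2 O:1
  CH3 → C:1 H:3
Element totals:
  C: 7
  H: 11
  N: 1
  O: 3
Molecular formula: C7H11NO3.
  M = 7(12.011) + 11(1.008) + 14.007 + 3(15.999)
    = 84.077 + 11.088 + 14.007 + 47.997 = 157.169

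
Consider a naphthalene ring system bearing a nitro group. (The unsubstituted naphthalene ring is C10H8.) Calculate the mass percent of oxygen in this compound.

Atom tally by fragment:
  naphthalene ring system core → C:10 H:8
  (− 1 ring H displaced by substituents)
  + NO2 → N:1 O:2
Element totals:
  C: 10
  H: 7
  N: 1
  O: 2
Molecular formula: C10H7NO2.
Molar mass = 173.171 g/mol.
Mass from O: 2 × 15.999 = 31.998 g/mol.
%O = 31.998 / 173.171 × 100 = 18.48%.

18.48%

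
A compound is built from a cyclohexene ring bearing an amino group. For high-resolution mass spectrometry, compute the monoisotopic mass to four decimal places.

97.0891

Atom tally by fragment:
  cyclohexene ring core → C:6 H:10
  (− 1 ring H displaced by substituents)
  + NH2 → N:1 H:2
Element totals:
  C: 6
  H: 11
  N: 1
Molecular formula: C6H11N.
  M = 6(12.0) + 11(1.007825) + 14.003074
    = 72.000000 + 11.086075 + 14.003074 = 97.089149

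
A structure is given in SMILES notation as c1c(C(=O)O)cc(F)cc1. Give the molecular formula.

C7H5FO2

Atom tally by fragment:
  benzene ring core → C:6 H:6
  (− 2 ring H displaced by substituents)
  + COOH → C:1 H:1 O:2
  + F → F:1
Element totals:
  C: 7
  H: 5
  F: 1
  O: 2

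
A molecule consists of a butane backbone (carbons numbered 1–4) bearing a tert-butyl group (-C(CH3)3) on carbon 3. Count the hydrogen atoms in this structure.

18

Atom tally by fragment:
  CH3 → C:1 H:3
  CH2 → C:1 H:2
  CH(C(CH3)3) → C:5 H:10
  CH3 → C:1 H:3
Element totals:
  C: 8
  H: 18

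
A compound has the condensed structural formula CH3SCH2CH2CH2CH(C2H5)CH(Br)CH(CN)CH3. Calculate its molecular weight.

278.25 g/mol

Atom tally by fragment:
  CH3SCH2 → C:2 H:5 S:1
  CH2 → C:1 H:2
  CH2 → C:1 H:2
  CH(C2H5) → C:3 H:6
  CH(Br) → C:1 H:1 Br:1
  CH(CN) → C:2 H:1 N:1
  CH3 → C:1 H:3
Element totals:
  C: 11
  H: 20
  Br: 1
  N: 1
  S: 1
Molecular formula: C11H20BrNS.
  M = 11(12.011) + 20(1.008) + 79.904 + 14.007 + 32.06
    = 132.121 + 20.160 + 79.904 + 14.007 + 32.060 = 278.252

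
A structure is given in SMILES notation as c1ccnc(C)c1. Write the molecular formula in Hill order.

C6H7N

Atom tally by fragment:
  pyridine ring core → C:5 H:5 N:1
  (− 1 ring H displaced by substituents)
  + CH3 → C:1 H:3
Element totals:
  C: 6
  H: 7
  N: 1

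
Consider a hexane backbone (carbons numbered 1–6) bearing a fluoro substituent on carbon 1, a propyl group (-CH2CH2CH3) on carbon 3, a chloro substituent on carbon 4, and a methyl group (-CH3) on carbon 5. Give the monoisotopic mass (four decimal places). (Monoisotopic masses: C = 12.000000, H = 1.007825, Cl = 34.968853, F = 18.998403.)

194.1238

Atom tally by fragment:
  FCH2 → C:1 H:2 F:1
  CH2 → C:1 H:2
  CH(CH2CH2CH3) → C:4 H:8
  CH(Cl) → C:1 H:1 Cl:1
  CH(CH3) → C:2 H:4
  CH3 → C:1 H:3
Element totals:
  C: 10
  H: 20
  Cl: 1
  F: 1
Molecular formula: C10H20ClF.
  M = 10(12.0) + 20(1.007825) + 34.968853 + 18.998403
    = 120.000000 + 20.156500 + 34.968853 + 18.998403 = 194.123756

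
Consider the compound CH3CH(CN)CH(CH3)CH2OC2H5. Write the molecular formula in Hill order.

Element totals:
  C: 8
  H: 15
  N: 1
  O: 1

C8H15NO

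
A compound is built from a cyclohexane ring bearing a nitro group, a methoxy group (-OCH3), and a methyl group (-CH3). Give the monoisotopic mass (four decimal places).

173.1052

Atom tally by fragment:
  cyclohexane ring core → C:6 H:12
  (− 3 ring H displaced by substituents)
  + NO2 → N:1 O:2
  + OCH3 → C:1 H:3 O:1
  + CH3 → C:1 H:3
Element totals:
  C: 8
  H: 15
  N: 1
  O: 3
Molecular formula: C8H15NO3.
  M = 8(12.0) + 15(1.007825) + 14.003074 + 3(15.994915)
    = 96.000000 + 15.117375 + 14.003074 + 47.984745 = 173.105194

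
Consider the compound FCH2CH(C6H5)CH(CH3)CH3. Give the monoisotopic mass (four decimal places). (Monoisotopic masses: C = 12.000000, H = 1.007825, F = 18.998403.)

Atom tally by fragment:
  FCH2 → C:1 H:2 F:1
  CH(C6H5) → C:7 H:6
  CH(CH3) → C:2 H:4
  CH3 → C:1 H:3
Element totals:
  C: 11
  H: 15
  F: 1
Molecular formula: C11H15F.
  M = 11(12.0) + 15(1.007825) + 18.998403
    = 132.000000 + 15.117375 + 18.998403 = 166.115778

166.1158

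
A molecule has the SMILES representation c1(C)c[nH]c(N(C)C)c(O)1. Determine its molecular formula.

Atom tally by fragment:
  pyrrole ring core → C:4 H:5 N:1
  (− 3 ring H displaced by substituents)
  + CH3 → C:1 H:3
  + N(CH3)2 → N:1 C:2 H:6
  + OH → O:1 H:1
Element totals:
  C: 7
  H: 12
  N: 2
  O: 1

C7H12N2O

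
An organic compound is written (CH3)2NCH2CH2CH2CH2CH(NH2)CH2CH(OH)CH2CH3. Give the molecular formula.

Atom tally by fragment:
  (CH3)2NCH2 → C:3 H:8 N:1
  CH2 → C:1 H:2
  CH2 → C:1 H:2
  CH2 → C:1 H:2
  CH(NH2) → C:1 H:3 N:1
  CH2 → C:1 H:2
  CH(OH) → C:1 H:2 O:1
  CH2 → C:1 H:2
  CH3 → C:1 H:3
Element totals:
  C: 11
  H: 26
  N: 2
  O: 1

C11H26N2O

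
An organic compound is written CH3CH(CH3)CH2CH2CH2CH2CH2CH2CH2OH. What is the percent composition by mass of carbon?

75.88%

Atom tally by fragment:
  CH3 → C:1 H:3
  CH(CH3) → C:2 H:4
  CH2 → C:1 H:2
  CH2 → C:1 H:2
  CH2 → C:1 H:2
  CH2 → C:1 H:2
  CH2 → C:1 H:2
  CH2CH2OH → C:2 H:5 O:1
Element totals:
  C: 10
  H: 22
  O: 1
Molecular formula: C10H22O.
Molar mass = 158.285 g/mol.
Mass from C: 10 × 12.011 = 120.110 g/mol.
%C = 120.110 / 158.285 × 100 = 75.88%.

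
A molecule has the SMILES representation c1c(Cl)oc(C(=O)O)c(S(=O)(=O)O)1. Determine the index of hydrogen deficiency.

4

Atom tally by fragment:
  furan ring core → C:4 H:4 O:1
  (− 3 ring H displaced by substituents)
  + Cl → Cl:1
  + COOH → C:1 H:1 O:2
  + SO3H → S:1 O:3 H:1
Element totals:
  C: 5
  H: 3
  Cl: 1
  O: 6
  S: 1
Molecular formula: C5H3ClO6S.
DoU = (2C + 2 + N − H − X) / 2 = (2·5 + 2 + 0 − 3 − 1) / 2 = 4.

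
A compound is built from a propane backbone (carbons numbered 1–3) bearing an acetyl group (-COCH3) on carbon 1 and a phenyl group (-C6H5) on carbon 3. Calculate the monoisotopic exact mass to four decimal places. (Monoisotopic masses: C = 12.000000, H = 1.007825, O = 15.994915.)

162.1045

Atom tally by fragment:
  CH3COCH2 → C:3 H:5 O:1
  CH2 → C:1 H:2
  CH2C6H5 → C:7 H:7
Element totals:
  C: 11
  H: 14
  O: 1
Molecular formula: C11H14O.
  M = 11(12.0) + 14(1.007825) + 15.994915
    = 132.000000 + 14.109550 + 15.994915 = 162.104465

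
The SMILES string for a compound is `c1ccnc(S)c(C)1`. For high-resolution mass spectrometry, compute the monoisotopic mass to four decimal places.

125.0299

Atom tally by fragment:
  pyridine ring core → C:5 H:5 N:1
  (− 2 ring H displaced by substituents)
  + SH → S:1 H:1
  + CH3 → C:1 H:3
Element totals:
  C: 6
  H: 7
  N: 1
  S: 1
Molecular formula: C6H7NS.
  M = 6(12.0) + 7(1.007825) + 14.003074 + 31.972071
    = 72.000000 + 7.054775 + 14.003074 + 31.972071 = 125.029920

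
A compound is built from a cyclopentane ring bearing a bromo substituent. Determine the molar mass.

149.03 g/mol

Atom tally by fragment:
  cyclopentane ring core → C:5 H:10
  (− 1 ring H displaced by substituents)
  + Br → Br:1
Element totals:
  C: 5
  H: 9
  Br: 1
Molecular formula: C5H9Br.
  M = 5(12.011) + 9(1.008) + 79.904
    = 60.055 + 9.072 + 79.904 = 149.031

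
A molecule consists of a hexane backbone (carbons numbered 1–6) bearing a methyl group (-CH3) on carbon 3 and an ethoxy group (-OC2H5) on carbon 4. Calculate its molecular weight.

Atom tally by fragment:
  CH3 → C:1 H:3
  CH2 → C:1 H:2
  CH(CH3) → C:2 H:4
  CH(OC2H5) → C:3 H:6 O:1
  CH2 → C:1 H:2
  CH3 → C:1 H:3
Element totals:
  C: 9
  H: 20
  O: 1
Molecular formula: C9H20O.
  M = 9(12.011) + 20(1.008) + 15.999
    = 108.099 + 20.160 + 15.999 = 144.258

144.26 g/mol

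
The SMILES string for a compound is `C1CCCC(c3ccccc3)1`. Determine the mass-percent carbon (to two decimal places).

Atom tally by fragment:
  cyclopentane ring core → C:5 H:10
  (− 1 ring H displaced by substituents)
  + C6H5 → C:6 H:5
Element totals:
  C: 11
  H: 14
Molecular formula: C11H14.
Molar mass = 146.233 g/mol.
Mass from C: 11 × 12.011 = 132.121 g/mol.
%C = 132.121 / 146.233 × 100 = 90.35%.

90.35%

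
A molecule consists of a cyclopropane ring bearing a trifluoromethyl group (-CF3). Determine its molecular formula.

C4H5F3

Atom tally by fragment:
  cyclopropane ring core → C:3 H:6
  (− 1 ring H displaced by substituents)
  + CF3 → C:1 F:3
Element totals:
  C: 4
  H: 5
  F: 3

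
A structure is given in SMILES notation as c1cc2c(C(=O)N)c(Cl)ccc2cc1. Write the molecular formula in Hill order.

C11H8ClNO

Atom tally by fragment:
  naphthalene ring system core → C:10 H:8
  (− 2 ring H displaced by substituents)
  + CONH2 → C:1 H:2 O:1 N:1
  + Cl → Cl:1
Element totals:
  C: 11
  H: 8
  Cl: 1
  N: 1
  O: 1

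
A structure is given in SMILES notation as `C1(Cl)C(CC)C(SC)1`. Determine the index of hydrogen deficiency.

Atom tally by fragment:
  cyclopropane ring core → C:3 H:6
  (− 3 ring H displaced by substituents)
  + Cl → Cl:1
  + C2H5 → C:2 H:5
  + SCH3 → C:1 H:3 S:1
Element totals:
  C: 6
  H: 11
  Cl: 1
  S: 1
Molecular formula: C6H11ClS.
DoU = (2C + 2 + N − H − X) / 2 = (2·6 + 2 + 0 − 11 − 1) / 2 = 1.

1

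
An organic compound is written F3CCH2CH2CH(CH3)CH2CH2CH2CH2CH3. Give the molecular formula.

Element totals:
  C: 10
  H: 19
  F: 3

C10H19F3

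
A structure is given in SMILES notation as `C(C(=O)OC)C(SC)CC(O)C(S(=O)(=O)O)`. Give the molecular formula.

C8H16O6S2

Atom tally by fragment:
  CH3OOCCH2 → C:3 H:5 O:2
  CH(SCH3) → C:2 H:4 S:1
  CH2 → C:1 H:2
  CH(OH) → C:1 H:2 O:1
  CH2SO3H → C:1 H:3 S:1 O:3
Element totals:
  C: 8
  H: 16
  O: 6
  S: 2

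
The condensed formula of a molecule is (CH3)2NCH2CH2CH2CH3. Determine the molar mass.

101.19 g/mol

Element totals:
  C: 6
  H: 15
  N: 1
Molecular formula: C6H15N.
  M = 6(12.011) + 15(1.008) + 14.007
    = 72.066 + 15.120 + 14.007 = 101.193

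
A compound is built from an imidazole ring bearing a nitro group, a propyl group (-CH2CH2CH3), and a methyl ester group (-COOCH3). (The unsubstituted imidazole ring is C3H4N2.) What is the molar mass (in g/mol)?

Atom tally by fragment:
  imidazole ring core → C:3 H:4 N:2
  (− 3 ring H displaced by substituents)
  + NO2 → N:1 O:2
  + CH2CH2CH3 → C:3 H:7
  + COOCH3 → C:2 H:3 O:2
Element totals:
  C: 8
  H: 11
  N: 3
  O: 4
Molecular formula: C8H11N3O4.
  M = 8(12.011) + 11(1.008) + 3(14.007) + 4(15.999)
    = 96.088 + 11.088 + 42.021 + 63.996 = 213.193

213.19 g/mol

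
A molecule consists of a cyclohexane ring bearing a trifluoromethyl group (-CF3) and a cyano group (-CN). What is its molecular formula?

Atom tally by fragment:
  cyclohexane ring core → C:6 H:12
  (− 2 ring H displaced by substituents)
  + CF3 → C:1 F:3
  + CN → C:1 N:1
Element totals:
  C: 8
  H: 10
  F: 3
  N: 1

C8H10F3N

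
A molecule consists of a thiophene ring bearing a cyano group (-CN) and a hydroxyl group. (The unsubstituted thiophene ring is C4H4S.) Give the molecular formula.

Atom tally by fragment:
  thiophene ring core → C:4 H:4 S:1
  (− 2 ring H displaced by substituents)
  + CN → C:1 N:1
  + OH → O:1 H:1
Element totals:
  C: 5
  H: 3
  N: 1
  O: 1
  S: 1

C5H3NOS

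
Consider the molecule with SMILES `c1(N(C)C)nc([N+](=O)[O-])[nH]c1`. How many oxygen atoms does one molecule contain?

Atom tally by fragment:
  imidazole ring core → C:3 H:4 N:2
  (− 2 ring H displaced by substituents)
  + N(CH3)2 → N:1 C:2 H:6
  + NO2 → N:1 O:2
Element totals:
  C: 5
  H: 8
  N: 4
  O: 2

2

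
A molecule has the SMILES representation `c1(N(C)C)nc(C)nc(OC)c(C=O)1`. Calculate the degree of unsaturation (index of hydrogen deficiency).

Atom tally by fragment:
  pyrimidine ring core → C:4 H:4 N:2
  (− 4 ring H displaced by substituents)
  + N(CH3)2 → N:1 C:2 H:6
  + CH3 → C:1 H:3
  + OCH3 → C:1 H:3 O:1
  + CHO → C:1 H:1 O:1
Element totals:
  C: 9
  H: 13
  N: 3
  O: 2
Molecular formula: C9H13N3O2.
DoU = (2C + 2 + N − H − X) / 2 = (2·9 + 2 + 3 − 13 − 0) / 2 = 5.

5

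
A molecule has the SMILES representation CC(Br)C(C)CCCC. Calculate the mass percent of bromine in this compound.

41.37%

Atom tally by fragment:
  CH3 → C:1 H:3
  CH(Br) → C:1 H:1 Br:1
  CH(CH3) → C:2 H:4
  CH2 → C:1 H:2
  CH2 → C:1 H:2
  CH2 → C:1 H:2
  CH3 → C:1 H:3
Element totals:
  C: 8
  H: 17
  Br: 1
Molecular formula: C8H17Br.
Molar mass = 193.128 g/mol.
Mass from Br: 1 × 79.904 = 79.904 g/mol.
%Br = 79.904 / 193.128 × 100 = 41.37%.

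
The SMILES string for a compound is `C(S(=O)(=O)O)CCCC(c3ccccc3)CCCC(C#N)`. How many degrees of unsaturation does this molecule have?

6

Atom tally by fragment:
  HO3SCH2 → C:1 H:3 S:1 O:3
  CH2 → C:1 H:2
  CH2 → C:1 H:2
  CH2 → C:1 H:2
  CH(C6H5) → C:7 H:6
  CH2 → C:1 H:2
  CH2 → C:1 H:2
  CH2 → C:1 H:2
  CH2CN → C:2 H:2 N:1
Element totals:
  C: 16
  H: 23
  N: 1
  O: 3
  S: 1
Molecular formula: C16H23NO3S.
DoU = (2C + 2 + N − H − X) / 2 = (2·16 + 2 + 1 − 23 − 0) / 2 = 6.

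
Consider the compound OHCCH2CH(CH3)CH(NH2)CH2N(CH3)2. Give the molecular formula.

Element totals:
  C: 8
  H: 18
  N: 2
  O: 1

C8H18N2O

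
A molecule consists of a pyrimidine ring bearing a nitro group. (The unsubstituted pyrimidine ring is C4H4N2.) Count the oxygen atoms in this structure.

2

Atom tally by fragment:
  pyrimidine ring core → C:4 H:4 N:2
  (− 1 ring H displaced by substituents)
  + NO2 → N:1 O:2
Element totals:
  C: 4
  H: 3
  N: 3
  O: 2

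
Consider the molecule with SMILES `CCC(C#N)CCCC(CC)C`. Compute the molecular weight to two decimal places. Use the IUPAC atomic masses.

Atom tally by fragment:
  CH3 → C:1 H:3
  CH2 → C:1 H:2
  CH(CN) → C:2 H:1 N:1
  CH2 → C:1 H:2
  CH2 → C:1 H:2
  CH2 → C:1 H:2
  CH(C2H5) → C:3 H:6
  CH3 → C:1 H:3
Element totals:
  C: 11
  H: 21
  N: 1
Molecular formula: C11H21N.
  M = 11(12.011) + 21(1.008) + 14.007
    = 132.121 + 21.168 + 14.007 = 167.296

167.30 g/mol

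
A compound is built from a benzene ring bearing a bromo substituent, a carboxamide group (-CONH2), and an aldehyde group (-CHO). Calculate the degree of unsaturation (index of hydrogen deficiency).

Atom tally by fragment:
  benzene ring core → C:6 H:6
  (− 3 ring H displaced by substituents)
  + Br → Br:1
  + CONH2 → C:1 H:2 O:1 N:1
  + CHO → C:1 H:1 O:1
Element totals:
  C: 8
  H: 6
  Br: 1
  N: 1
  O: 2
Molecular formula: C8H6BrNO2.
DoU = (2C + 2 + N − H − X) / 2 = (2·8 + 2 + 1 − 6 − 1) / 2 = 6.

6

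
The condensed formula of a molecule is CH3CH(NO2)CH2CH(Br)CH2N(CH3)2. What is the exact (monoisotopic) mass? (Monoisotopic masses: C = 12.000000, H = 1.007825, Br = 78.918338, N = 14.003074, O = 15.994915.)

Element totals:
  C: 7
  H: 15
  Br: 1
  N: 2
  O: 2
Molecular formula: C7H15BrN2O2.
  M = 7(12.0) + 15(1.007825) + 78.918338 + 2(14.003074) + 2(15.994915)
    = 84.000000 + 15.117375 + 78.918338 + 28.006148 + 31.989830 = 238.031691

238.0317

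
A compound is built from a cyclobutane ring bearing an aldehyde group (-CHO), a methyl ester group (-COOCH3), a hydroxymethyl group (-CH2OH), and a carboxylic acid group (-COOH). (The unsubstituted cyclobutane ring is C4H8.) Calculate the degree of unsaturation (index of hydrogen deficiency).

Atom tally by fragment:
  cyclobutane ring core → C:4 H:8
  (− 4 ring H displaced by substituents)
  + CHO → C:1 H:1 O:1
  + COOCH3 → C:2 H:3 O:2
  + CH2OH → C:1 H:3 O:1
  + COOH → C:1 H:1 O:2
Element totals:
  C: 9
  H: 12
  O: 6
Molecular formula: C9H12O6.
DoU = (2C + 2 + N − H − X) / 2 = (2·9 + 2 + 0 − 12 − 0) / 2 = 4.

4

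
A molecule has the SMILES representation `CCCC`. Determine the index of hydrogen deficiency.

Atom tally by fragment:
  CH3 → C:1 H:3
  CH2 → C:1 H:2
  CH2 → C:1 H:2
  CH3 → C:1 H:3
Element totals:
  C: 4
  H: 10
Molecular formula: C4H10.
DoU = (2C + 2 + N − H − X) / 2 = (2·4 + 2 + 0 − 10 − 0) / 2 = 0.

0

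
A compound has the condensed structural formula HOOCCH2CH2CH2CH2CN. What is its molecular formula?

Element totals:
  C: 6
  H: 9
  N: 1
  O: 2

C6H9NO2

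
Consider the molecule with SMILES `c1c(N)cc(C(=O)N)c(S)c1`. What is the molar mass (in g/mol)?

Atom tally by fragment:
  benzene ring core → C:6 H:6
  (− 3 ring H displaced by substituents)
  + NH2 → N:1 H:2
  + CONH2 → C:1 H:2 O:1 N:1
  + SH → S:1 H:1
Element totals:
  C: 7
  H: 8
  N: 2
  O: 1
  S: 1
Molecular formula: C7H8N2OS.
  M = 7(12.011) + 8(1.008) + 2(14.007) + 15.999 + 32.06
    = 84.077 + 8.064 + 28.014 + 15.999 + 32.060 = 168.214

168.21 g/mol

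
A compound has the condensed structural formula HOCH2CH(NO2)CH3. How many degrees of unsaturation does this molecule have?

1

Element totals:
  C: 3
  H: 7
  N: 1
  O: 3
Molecular formula: C3H7NO3.
DoU = (2C + 2 + N − H − X) / 2 = (2·3 + 2 + 1 − 7 − 0) / 2 = 1.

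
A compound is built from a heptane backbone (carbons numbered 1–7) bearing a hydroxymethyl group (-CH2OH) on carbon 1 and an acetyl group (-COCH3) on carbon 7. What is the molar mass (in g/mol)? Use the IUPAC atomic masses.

172.27 g/mol

Atom tally by fragment:
  HOCH2CH2 → C:2 H:5 O:1
  CH2 → C:1 H:2
  CH2 → C:1 H:2
  CH2 → C:1 H:2
  CH2 → C:1 H:2
  CH2 → C:1 H:2
  CH2COCH3 → C:3 H:5 O:1
Element totals:
  C: 10
  H: 20
  O: 2
Molecular formula: C10H20O2.
  M = 10(12.011) + 20(1.008) + 2(15.999)
    = 120.110 + 20.160 + 31.998 = 172.268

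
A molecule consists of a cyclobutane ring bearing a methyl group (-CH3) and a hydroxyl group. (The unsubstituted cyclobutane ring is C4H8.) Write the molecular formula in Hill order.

Atom tally by fragment:
  cyclobutane ring core → C:4 H:8
  (− 2 ring H displaced by substituents)
  + CH3 → C:1 H:3
  + OH → O:1 H:1
Element totals:
  C: 5
  H: 10
  O: 1

C5H10O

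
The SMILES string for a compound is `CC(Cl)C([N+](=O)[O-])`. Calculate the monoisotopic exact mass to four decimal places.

Atom tally by fragment:
  CH3 → C:1 H:3
  CH(Cl) → C:1 H:1 Cl:1
  CH2NO2 → C:1 H:2 N:1 O:2
Element totals:
  C: 3
  H: 6
  Cl: 1
  N: 1
  O: 2
Molecular formula: C3H6ClNO2.
  M = 3(12.0) + 6(1.007825) + 34.968853 + 14.003074 + 2(15.994915)
    = 36.000000 + 6.046950 + 34.968853 + 14.003074 + 31.989830 = 123.008707

123.0087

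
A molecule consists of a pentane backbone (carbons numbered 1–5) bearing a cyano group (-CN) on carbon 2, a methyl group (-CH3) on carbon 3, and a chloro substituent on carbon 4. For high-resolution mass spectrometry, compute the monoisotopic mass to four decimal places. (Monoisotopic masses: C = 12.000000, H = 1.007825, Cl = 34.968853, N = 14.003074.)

Atom tally by fragment:
  CH3 → C:1 H:3
  CH(CN) → C:2 H:1 N:1
  CH(CH3) → C:2 H:4
  CH(Cl) → C:1 H:1 Cl:1
  CH3 → C:1 H:3
Element totals:
  C: 7
  H: 12
  Cl: 1
  N: 1
Molecular formula: C7H12ClN.
  M = 7(12.0) + 12(1.007825) + 34.968853 + 14.003074
    = 84.000000 + 12.093900 + 34.968853 + 14.003074 = 145.065827

145.0658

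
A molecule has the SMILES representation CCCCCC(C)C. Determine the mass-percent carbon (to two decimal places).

84.12%

Atom tally by fragment:
  CH3 → C:1 H:3
  CH2 → C:1 H:2
  CH2 → C:1 H:2
  CH2 → C:1 H:2
  CH2 → C:1 H:2
  CH(CH3) → C:2 H:4
  CH3 → C:1 H:3
Element totals:
  C: 8
  H: 18
Molecular formula: C8H18.
Molar mass = 114.232 g/mol.
Mass from C: 8 × 12.011 = 96.088 g/mol.
%C = 96.088 / 114.232 × 100 = 84.12%.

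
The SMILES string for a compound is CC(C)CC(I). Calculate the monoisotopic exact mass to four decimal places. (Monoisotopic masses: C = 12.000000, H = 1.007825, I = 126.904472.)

197.9905

Atom tally by fragment:
  CH3 → C:1 H:3
  CH(CH3) → C:2 H:4
  CH2 → C:1 H:2
  CH2I → C:1 H:2 I:1
Element totals:
  C: 5
  H: 11
  I: 1
Molecular formula: C5H11I.
  M = 5(12.0) + 11(1.007825) + 126.904472
    = 60.000000 + 11.086075 + 126.904472 = 197.990547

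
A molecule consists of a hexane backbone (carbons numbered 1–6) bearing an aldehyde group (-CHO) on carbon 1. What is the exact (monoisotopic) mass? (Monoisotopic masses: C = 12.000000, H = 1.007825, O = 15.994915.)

114.1045

Atom tally by fragment:
  OHCCH2 → C:2 H:3 O:1
  CH2 → C:1 H:2
  CH2 → C:1 H:2
  CH2 → C:1 H:2
  CH2 → C:1 H:2
  CH3 → C:1 H:3
Element totals:
  C: 7
  H: 14
  O: 1
Molecular formula: C7H14O.
  M = 7(12.0) + 14(1.007825) + 15.994915
    = 84.000000 + 14.109550 + 15.994915 = 114.104465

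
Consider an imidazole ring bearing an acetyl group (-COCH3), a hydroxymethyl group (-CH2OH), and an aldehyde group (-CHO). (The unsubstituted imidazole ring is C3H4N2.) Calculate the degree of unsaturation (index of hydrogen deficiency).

5

Atom tally by fragment:
  imidazole ring core → C:3 H:4 N:2
  (− 3 ring H displaced by substituents)
  + COCH3 → C:2 H:3 O:1
  + CH2OH → C:1 H:3 O:1
  + CHO → C:1 H:1 O:1
Element totals:
  C: 7
  H: 8
  N: 2
  O: 3
Molecular formula: C7H8N2O3.
DoU = (2C + 2 + N − H − X) / 2 = (2·7 + 2 + 2 − 8 − 0) / 2 = 5.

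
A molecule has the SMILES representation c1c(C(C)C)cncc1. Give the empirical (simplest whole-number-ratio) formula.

C8H11N

Atom tally by fragment:
  pyridine ring core → C:5 H:5 N:1
  (− 1 ring H displaced by substituents)
  + CH(CH3)2 → C:3 H:7
Element totals:
  C: 8
  H: 11
  N: 1
Molecular formula: C8H11N.
gcd of subscripts (8, 11, 1) = 1, so the empirical formula equals the molecular formula.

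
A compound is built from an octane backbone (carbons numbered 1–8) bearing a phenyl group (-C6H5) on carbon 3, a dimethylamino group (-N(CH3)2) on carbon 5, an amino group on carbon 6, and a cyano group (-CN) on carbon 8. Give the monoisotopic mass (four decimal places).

273.2205

Atom tally by fragment:
  CH3 → C:1 H:3
  CH2 → C:1 H:2
  CH(C6H5) → C:7 H:6
  CH2 → C:1 H:2
  CH(N(CH3)2) → C:3 H:7 N:1
  CH(NH2) → C:1 H:3 N:1
  CH2 → C:1 H:2
  CH2CN → C:2 H:2 N:1
Element totals:
  C: 17
  H: 27
  N: 3
Molecular formula: C17H27N3.
  M = 17(12.0) + 27(1.007825) + 3(14.003074)
    = 204.000000 + 27.211275 + 42.009222 = 273.220497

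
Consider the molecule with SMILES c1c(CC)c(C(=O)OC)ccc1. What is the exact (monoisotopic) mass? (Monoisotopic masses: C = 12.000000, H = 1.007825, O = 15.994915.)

Atom tally by fragment:
  benzene ring core → C:6 H:6
  (− 2 ring H displaced by substituents)
  + C2H5 → C:2 H:5
  + COOCH3 → C:2 H:3 O:2
Element totals:
  C: 10
  H: 12
  O: 2
Molecular formula: C10H12O2.
  M = 10(12.0) + 12(1.007825) + 2(15.994915)
    = 120.000000 + 12.093900 + 31.989830 = 164.083730

164.0837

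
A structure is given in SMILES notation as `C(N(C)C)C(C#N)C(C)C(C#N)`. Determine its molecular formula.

Atom tally by fragment:
  (CH3)2NCH2 → C:3 H:8 N:1
  CH(CN) → C:2 H:1 N:1
  CH(CH3) → C:2 H:4
  CH2CN → C:2 H:2 N:1
Element totals:
  C: 9
  H: 15
  N: 3

C9H15N3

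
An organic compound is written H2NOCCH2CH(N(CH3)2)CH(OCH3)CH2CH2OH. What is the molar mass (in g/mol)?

Element totals:
  C: 9
  H: 20
  N: 2
  O: 3
Molecular formula: C9H20N2O3.
  M = 9(12.011) + 20(1.008) + 2(14.007) + 3(15.999)
    = 108.099 + 20.160 + 28.014 + 47.997 = 204.270

204.27 g/mol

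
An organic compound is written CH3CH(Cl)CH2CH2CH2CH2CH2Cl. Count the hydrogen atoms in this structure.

14

Atom tally by fragment:
  CH3 → C:1 H:3
  CH(Cl) → C:1 H:1 Cl:1
  CH2 → C:1 H:2
  CH2 → C:1 H:2
  CH2 → C:1 H:2
  CH2 → C:1 H:2
  CH2Cl → C:1 H:2 Cl:1
Element totals:
  C: 7
  H: 14
  Cl: 2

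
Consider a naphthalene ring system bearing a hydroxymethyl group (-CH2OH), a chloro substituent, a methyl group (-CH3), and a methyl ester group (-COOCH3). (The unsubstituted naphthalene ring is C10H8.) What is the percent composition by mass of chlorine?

Atom tally by fragment:
  naphthalene ring system core → C:10 H:8
  (− 4 ring H displaced by substituents)
  + CH2OH → C:1 H:3 O:1
  + Cl → Cl:1
  + CH3 → C:1 H:3
  + COOCH3 → C:2 H:3 O:2
Element totals:
  C: 14
  H: 13
  Cl: 1
  O: 3
Molecular formula: C14H13ClO3.
Molar mass = 264.705 g/mol.
Mass from Cl: 1 × 35.45 = 35.450 g/mol.
%Cl = 35.450 / 264.705 × 100 = 13.39%.

13.39%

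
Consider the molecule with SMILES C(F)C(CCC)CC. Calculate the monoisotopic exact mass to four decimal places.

Atom tally by fragment:
  FCH2 → C:1 H:2 F:1
  CH(CH2CH2CH3) → C:4 H:8
  CH2 → C:1 H:2
  CH3 → C:1 H:3
Element totals:
  C: 7
  H: 15
  F: 1
Molecular formula: C7H15F.
  M = 7(12.0) + 15(1.007825) + 18.998403
    = 84.000000 + 15.117375 + 18.998403 = 118.115778

118.1158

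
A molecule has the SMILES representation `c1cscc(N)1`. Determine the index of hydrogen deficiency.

Atom tally by fragment:
  thiophene ring core → C:4 H:4 S:1
  (− 1 ring H displaced by substituents)
  + NH2 → N:1 H:2
Element totals:
  C: 4
  H: 5
  N: 1
  S: 1
Molecular formula: C4H5NS.
DoU = (2C + 2 + N − H − X) / 2 = (2·4 + 2 + 1 − 5 − 0) / 2 = 3.

3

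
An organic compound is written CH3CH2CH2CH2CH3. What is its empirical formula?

C5H12

Atom tally by fragment:
  CH3 → C:1 H:3
  CH2 → C:1 H:2
  CH2 → C:1 H:2
  CH2 → C:1 H:2
  CH3 → C:1 H:3
Element totals:
  C: 5
  H: 12
Molecular formula: C5H12.
gcd of subscripts (5, 12) = 1, so the empirical formula equals the molecular formula.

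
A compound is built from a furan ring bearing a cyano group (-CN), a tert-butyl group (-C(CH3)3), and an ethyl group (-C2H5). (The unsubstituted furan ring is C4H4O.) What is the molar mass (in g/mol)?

Atom tally by fragment:
  furan ring core → C:4 H:4 O:1
  (− 3 ring H displaced by substituents)
  + CN → C:1 N:1
  + C(CH3)3 → C:4 H:9
  + C2H5 → C:2 H:5
Element totals:
  C: 11
  H: 15
  N: 1
  O: 1
Molecular formula: C11H15NO.
  M = 11(12.011) + 15(1.008) + 14.007 + 15.999
    = 132.121 + 15.120 + 14.007 + 15.999 = 177.247

177.25 g/mol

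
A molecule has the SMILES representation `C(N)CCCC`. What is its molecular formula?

Atom tally by fragment:
  H2NCH2 → C:1 H:4 N:1
  CH2 → C:1 H:2
  CH2 → C:1 H:2
  CH2 → C:1 H:2
  CH3 → C:1 H:3
Element totals:
  C: 5
  H: 13
  N: 1

C5H13N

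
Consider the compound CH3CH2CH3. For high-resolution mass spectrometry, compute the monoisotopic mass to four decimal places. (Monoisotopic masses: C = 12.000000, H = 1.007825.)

Element totals:
  C: 3
  H: 8
Molecular formula: C3H8.
  M = 3(12.0) + 8(1.007825)
    = 36.000000 + 8.062600 = 44.062600

44.0626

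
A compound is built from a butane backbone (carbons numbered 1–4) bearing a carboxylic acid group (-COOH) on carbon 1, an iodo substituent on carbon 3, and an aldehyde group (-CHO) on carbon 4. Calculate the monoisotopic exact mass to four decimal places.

Atom tally by fragment:
  HOOCCH2 → C:2 H:3 O:2
  CH2 → C:1 H:2
  CH(I) → C:1 H:1 I:1
  CH2CHO → C:2 H:3 O:1
Element totals:
  C: 6
  H: 9
  I: 1
  O: 3
Molecular formula: C6H9IO3.
  M = 6(12.0) + 9(1.007825) + 126.904472 + 3(15.994915)
    = 72.000000 + 9.070425 + 126.904472 + 47.984745 = 255.959642

255.9596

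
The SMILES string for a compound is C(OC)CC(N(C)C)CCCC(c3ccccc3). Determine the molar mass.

Atom tally by fragment:
  CH3OCH2 → C:2 H:5 O:1
  CH2 → C:1 H:2
  CH(N(CH3)2) → C:3 H:7 N:1
  CH2 → C:1 H:2
  CH2 → C:1 H:2
  CH2 → C:1 H:2
  CH2C6H5 → C:7 H:7
Element totals:
  C: 16
  H: 27
  N: 1
  O: 1
Molecular formula: C16H27NO.
  M = 16(12.011) + 27(1.008) + 14.007 + 15.999
    = 192.176 + 27.216 + 14.007 + 15.999 = 249.398

249.40 g/mol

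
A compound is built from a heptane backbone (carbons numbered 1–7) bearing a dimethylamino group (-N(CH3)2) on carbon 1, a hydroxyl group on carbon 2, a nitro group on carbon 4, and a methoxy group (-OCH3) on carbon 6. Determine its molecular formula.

C10H22N2O4

Atom tally by fragment:
  (CH3)2NCH2 → C:3 H:8 N:1
  CH(OH) → C:1 H:2 O:1
  CH2 → C:1 H:2
  CH(NO2) → C:1 H:1 N:1 O:2
  CH2 → C:1 H:2
  CH(OCH3) → C:2 H:4 O:1
  CH3 → C:1 H:3
Element totals:
  C: 10
  H: 22
  N: 2
  O: 4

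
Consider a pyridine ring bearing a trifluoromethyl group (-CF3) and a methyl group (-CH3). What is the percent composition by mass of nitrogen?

Atom tally by fragment:
  pyridine ring core → C:5 H:5 N:1
  (− 2 ring H displaced by substituents)
  + CF3 → C:1 F:3
  + CH3 → C:1 H:3
Element totals:
  C: 7
  H: 6
  F: 3
  N: 1
Molecular formula: C7H6F3N.
Molar mass = 161.126 g/mol.
Mass from N: 1 × 14.007 = 14.007 g/mol.
%N = 14.007 / 161.126 × 100 = 8.69%.

8.69%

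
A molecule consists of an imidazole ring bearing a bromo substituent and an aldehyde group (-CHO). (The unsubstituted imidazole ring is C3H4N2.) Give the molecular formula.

C4H3BrN2O

Atom tally by fragment:
  imidazole ring core → C:3 H:4 N:2
  (− 2 ring H displaced by substituents)
  + Br → Br:1
  + CHO → C:1 H:1 O:1
Element totals:
  C: 4
  H: 3
  Br: 1
  N: 2
  O: 1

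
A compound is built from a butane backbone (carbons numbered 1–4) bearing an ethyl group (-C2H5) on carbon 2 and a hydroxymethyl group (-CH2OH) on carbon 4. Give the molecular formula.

Atom tally by fragment:
  CH3 → C:1 H:3
  CH(C2H5) → C:3 H:6
  CH2 → C:1 H:2
  CH2CH2OH → C:2 H:5 O:1
Element totals:
  C: 7
  H: 16
  O: 1

C7H16O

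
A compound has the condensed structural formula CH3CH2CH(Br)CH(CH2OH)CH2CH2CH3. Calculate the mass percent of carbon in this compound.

45.95%

Element totals:
  C: 8
  H: 17
  Br: 1
  O: 1
Molecular formula: C8H17BrO.
Molar mass = 209.127 g/mol.
Mass from C: 8 × 12.011 = 96.088 g/mol.
%C = 96.088 / 209.127 × 100 = 45.95%.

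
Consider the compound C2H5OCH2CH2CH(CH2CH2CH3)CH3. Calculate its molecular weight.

144.26 g/mol

Atom tally by fragment:
  C2H5OCH2 → C:3 H:7 O:1
  CH2 → C:1 H:2
  CH(CH2CH2CH3) → C:4 H:8
  CH3 → C:1 H:3
Element totals:
  C: 9
  H: 20
  O: 1
Molecular formula: C9H20O.
  M = 9(12.011) + 20(1.008) + 15.999
    = 108.099 + 20.160 + 15.999 = 144.258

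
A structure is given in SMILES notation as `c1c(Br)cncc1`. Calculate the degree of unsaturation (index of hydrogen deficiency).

4

Atom tally by fragment:
  pyridine ring core → C:5 H:5 N:1
  (− 1 ring H displaced by substituents)
  + Br → Br:1
Element totals:
  C: 5
  H: 4
  Br: 1
  N: 1
Molecular formula: C5H4BrN.
DoU = (2C + 2 + N − H − X) / 2 = (2·5 + 2 + 1 − 4 − 1) / 2 = 4.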